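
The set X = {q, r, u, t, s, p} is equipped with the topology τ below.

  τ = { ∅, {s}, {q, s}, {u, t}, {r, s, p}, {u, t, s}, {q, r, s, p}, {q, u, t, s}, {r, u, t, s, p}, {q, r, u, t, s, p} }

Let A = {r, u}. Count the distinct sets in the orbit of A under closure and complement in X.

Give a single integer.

X∖A={q, t, s, p}, int(X∖A)={q, s}, hence cl(A)={r, u, t, p}
Orbit (k=closure, c=complement):
  1. A     = {r, u}
  2. kA    = {r, u, t, p}
  3. cA    = {q, t, s, p}
  4. ckA   = {q, s}
  5. kcA   = {q, r, u, t, s, p}
  6. kckA  = {q, r, s, p}
  7. ckcA  = ∅
  8. ckckA = {u, t}
(closed under both — stop)

8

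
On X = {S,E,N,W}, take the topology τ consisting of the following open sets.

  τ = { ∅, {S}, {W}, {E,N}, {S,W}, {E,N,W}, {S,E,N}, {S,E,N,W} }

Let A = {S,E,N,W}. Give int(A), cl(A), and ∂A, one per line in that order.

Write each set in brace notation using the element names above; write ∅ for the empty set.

int(A) = {S,E,N,W}
cl(A)  = {S,E,N,W}
∂A     = ∅

U open, U⊆A: ∅, {S}, {W}, {E,N}, {S,W}, {S,E,N}, {E,N,W}, {S,E,N,W}. int(A) = ⋃ = {S,E,N,W}
X∖A=∅, int(X∖A)=∅, hence cl(A)={S,E,N,W}
∂A: remove int from cl → ∅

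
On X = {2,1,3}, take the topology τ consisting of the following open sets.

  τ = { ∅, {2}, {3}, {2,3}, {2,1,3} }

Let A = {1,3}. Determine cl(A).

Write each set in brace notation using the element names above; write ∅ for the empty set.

{1,3}

cl via duality: int({2}) = {2}, so X∖{2} = {1,3}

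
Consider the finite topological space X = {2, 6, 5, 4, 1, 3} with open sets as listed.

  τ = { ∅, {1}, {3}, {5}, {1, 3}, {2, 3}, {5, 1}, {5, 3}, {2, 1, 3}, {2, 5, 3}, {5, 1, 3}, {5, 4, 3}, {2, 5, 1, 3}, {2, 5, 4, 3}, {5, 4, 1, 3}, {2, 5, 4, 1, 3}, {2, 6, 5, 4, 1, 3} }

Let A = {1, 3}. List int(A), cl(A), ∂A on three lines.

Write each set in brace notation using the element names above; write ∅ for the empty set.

int(A) = {1, 3}
cl(A)  = {2, 6, 4, 1, 3}
∂A     = {2, 6, 4}

U open, U⊆A: ∅, {1}, {3}, {1, 3}. int(A) = ⋃ = {1, 3}
X∖A={2, 6, 5, 4}, int(X∖A)={5}, hence cl(A)={2, 6, 4, 1, 3}
∂A: remove int from cl → {2, 6, 4}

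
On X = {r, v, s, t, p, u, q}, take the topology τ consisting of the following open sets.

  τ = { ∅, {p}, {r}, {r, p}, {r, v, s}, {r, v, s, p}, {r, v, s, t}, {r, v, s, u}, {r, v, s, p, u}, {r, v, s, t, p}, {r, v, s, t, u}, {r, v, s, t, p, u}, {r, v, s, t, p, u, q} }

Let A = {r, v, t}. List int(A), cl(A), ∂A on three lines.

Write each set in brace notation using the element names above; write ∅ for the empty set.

opens ⊆ A: ∅, {r}; union → int = {r}
complement {s, p, u, q}; its interior {p}; cl(A) = X∖{p} = {r, v, s, t, u, q}
boundary = {r, v, s, t, u, q} ∖ {r} = {v, s, t, u, q}

int(A) = {r}
cl(A)  = {r, v, s, t, u, q}
∂A     = {v, s, t, u, q}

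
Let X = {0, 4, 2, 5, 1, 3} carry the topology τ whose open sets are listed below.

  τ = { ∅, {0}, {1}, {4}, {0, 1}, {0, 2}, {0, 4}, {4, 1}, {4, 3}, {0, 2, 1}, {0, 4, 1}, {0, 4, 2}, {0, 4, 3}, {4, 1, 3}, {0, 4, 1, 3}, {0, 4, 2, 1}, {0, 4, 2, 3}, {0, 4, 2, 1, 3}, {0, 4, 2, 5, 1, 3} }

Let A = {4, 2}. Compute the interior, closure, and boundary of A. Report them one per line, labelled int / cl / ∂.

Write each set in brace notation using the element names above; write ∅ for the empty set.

int(A) = {4}
cl(A)  = {4, 2, 5, 3}
∂A     = {2, 5, 3}

open subsets of A: ∅, {4}; so int(A) = {4}
closure: X∖int(X∖A) = X∖{0, 1} = {4, 2, 5, 3}
∂A = {4, 2, 5, 3} minus {4} = {2, 5, 3}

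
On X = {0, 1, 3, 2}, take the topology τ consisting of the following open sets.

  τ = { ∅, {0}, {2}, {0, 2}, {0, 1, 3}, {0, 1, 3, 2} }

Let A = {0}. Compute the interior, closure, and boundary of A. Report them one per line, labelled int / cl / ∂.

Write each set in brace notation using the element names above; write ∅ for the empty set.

U open, U⊆A: ∅, {0}. int(A) = ⋃ = {0}
X∖A={1, 3, 2}, int(X∖A)={2}, hence cl(A)={0, 1, 3}
∂A: remove int from cl → {1, 3}

int(A) = {0}
cl(A)  = {0, 1, 3}
∂A     = {1, 3}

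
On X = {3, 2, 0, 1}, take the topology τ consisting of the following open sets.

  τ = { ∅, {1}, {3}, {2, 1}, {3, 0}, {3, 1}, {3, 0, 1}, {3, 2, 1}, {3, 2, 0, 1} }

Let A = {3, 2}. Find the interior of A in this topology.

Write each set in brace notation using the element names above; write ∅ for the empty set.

{3}

interior: largest open inside A is {3} (from ∅, {3})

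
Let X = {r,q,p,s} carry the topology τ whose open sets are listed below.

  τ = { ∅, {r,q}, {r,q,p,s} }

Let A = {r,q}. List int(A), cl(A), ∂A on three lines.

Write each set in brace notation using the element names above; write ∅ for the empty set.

int(A) = {r,q}
cl(A)  = {r,q,p,s}
∂A     = {p,s}

opens ⊆ A: ∅, {r,q}; union → int = {r,q}
complement {p,s}; its interior ∅; cl(A) = X∖∅ = {r,q,p,s}
boundary = {r,q,p,s} ∖ {r,q} = {p,s}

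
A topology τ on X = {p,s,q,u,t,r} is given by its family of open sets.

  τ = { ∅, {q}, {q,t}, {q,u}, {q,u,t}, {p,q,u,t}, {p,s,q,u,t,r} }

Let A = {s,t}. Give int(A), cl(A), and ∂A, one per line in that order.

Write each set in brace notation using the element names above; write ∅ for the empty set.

int(A) = ∅
cl(A)  = {p,s,t,r}
∂A     = {p,s,t,r}

opens ⊆ A: ∅; union → int = ∅
complement {p,q,u,r}; its interior {q,u}; cl(A) = X∖{q,u} = {p,s,t,r}
boundary = {p,s,t,r} ∖ ∅ = {p,s,t,r}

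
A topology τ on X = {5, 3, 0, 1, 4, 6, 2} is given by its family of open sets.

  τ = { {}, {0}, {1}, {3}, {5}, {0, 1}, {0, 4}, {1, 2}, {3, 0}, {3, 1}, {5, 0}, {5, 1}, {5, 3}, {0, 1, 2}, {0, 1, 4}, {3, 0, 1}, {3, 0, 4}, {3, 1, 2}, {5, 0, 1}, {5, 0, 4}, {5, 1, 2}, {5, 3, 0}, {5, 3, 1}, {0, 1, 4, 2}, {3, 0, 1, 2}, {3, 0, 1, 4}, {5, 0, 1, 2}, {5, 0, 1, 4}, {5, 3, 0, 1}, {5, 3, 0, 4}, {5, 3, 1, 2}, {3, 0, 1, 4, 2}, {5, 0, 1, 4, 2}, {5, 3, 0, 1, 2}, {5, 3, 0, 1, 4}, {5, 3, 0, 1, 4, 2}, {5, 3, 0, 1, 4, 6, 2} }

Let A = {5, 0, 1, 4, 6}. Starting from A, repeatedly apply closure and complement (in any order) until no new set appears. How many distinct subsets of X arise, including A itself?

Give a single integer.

X∖A={3, 2}, int(X∖A)={3}, hence cl(A)={5, 0, 1, 4, 6, 2}
Orbit (k=closure, c=complement):
  1. A     = {5, 0, 1, 4, 6}
  2. kA    = {5, 0, 1, 4, 6, 2}
  3. cA    = {3, 2}
  4. ckA   = {3}
  5. kcA   = {3, 6, 2}
  6. kckA  = {3, 6}
  7. ckcA  = {5, 0, 1, 4}
  8. ckckA = {5, 0, 1, 4, 2}
(closed under both — stop)

8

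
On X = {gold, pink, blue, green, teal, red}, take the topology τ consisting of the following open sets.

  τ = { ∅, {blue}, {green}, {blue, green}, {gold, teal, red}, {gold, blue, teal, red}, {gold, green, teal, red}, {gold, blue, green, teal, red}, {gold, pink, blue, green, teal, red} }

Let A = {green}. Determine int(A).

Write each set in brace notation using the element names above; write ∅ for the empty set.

U open, U⊆A: ∅, {green}. int(A) = ⋃ = {green}

{green}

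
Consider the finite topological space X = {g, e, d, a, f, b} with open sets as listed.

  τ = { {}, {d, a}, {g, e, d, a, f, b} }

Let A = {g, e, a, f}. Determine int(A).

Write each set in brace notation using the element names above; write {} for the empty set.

opens ⊆ A: {}; union → int = {}

{}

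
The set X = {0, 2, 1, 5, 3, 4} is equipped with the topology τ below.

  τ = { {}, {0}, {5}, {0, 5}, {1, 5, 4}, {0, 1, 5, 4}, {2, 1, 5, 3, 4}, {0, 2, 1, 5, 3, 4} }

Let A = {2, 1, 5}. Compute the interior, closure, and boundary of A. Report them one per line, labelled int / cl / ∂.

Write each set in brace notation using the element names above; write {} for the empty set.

int(A) = {5}
cl(A)  = {2, 1, 5, 3, 4}
∂A     = {2, 1, 3, 4}

interior: largest open inside A is {5} (from {}, {5})
cl via duality: int({0, 3, 4}) = {0}, so X∖{0} = {2, 1, 5, 3, 4}
cl∖int = {2, 1, 3, 4}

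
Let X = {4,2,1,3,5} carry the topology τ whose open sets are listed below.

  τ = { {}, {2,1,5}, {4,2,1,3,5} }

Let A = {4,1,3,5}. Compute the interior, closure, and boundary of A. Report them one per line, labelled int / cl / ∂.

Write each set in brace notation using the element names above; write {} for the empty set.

interior: largest open inside A is {} (from {})
cl via duality: int({2}) = {}, so X∖{} = {4,2,1,3,5}
cl∖int = {4,2,1,3,5}

int(A) = {}
cl(A)  = {4,2,1,3,5}
∂A     = {4,2,1,3,5}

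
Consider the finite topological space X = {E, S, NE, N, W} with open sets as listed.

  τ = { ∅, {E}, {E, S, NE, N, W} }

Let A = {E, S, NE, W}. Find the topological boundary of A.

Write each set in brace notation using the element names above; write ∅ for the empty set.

{S, NE, N, W}

U open, U⊆A: ∅, {E}. int(A) = ⋃ = {E}
X∖A={N}, int(X∖A)=∅, hence cl(A)={E, S, NE, N, W}
∂A: remove int from cl → {S, NE, N, W}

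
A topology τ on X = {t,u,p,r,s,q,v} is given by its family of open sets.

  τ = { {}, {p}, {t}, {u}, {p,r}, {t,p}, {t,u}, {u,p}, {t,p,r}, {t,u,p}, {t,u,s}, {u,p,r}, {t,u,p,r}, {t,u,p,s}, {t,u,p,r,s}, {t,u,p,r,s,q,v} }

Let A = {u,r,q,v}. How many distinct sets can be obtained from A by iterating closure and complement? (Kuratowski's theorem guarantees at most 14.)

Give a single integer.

8

closure: X∖int(X∖A) = X∖{t,p} = {u,r,s,q,v}
Let k=closure and c=complement:
  1. A     = {u,r,q,v}
  2. kA    = {u,r,s,q,v}
  3. cA    = {t,p,s}
  4. ckA   = {t,p}
  5. kcA   = {t,p,r,s,q,v}
  6. ckcA  = {u}
  7. kckcA = {u,s,q,v}
  8. ckckcA = {t,p,r}
— saturated at 8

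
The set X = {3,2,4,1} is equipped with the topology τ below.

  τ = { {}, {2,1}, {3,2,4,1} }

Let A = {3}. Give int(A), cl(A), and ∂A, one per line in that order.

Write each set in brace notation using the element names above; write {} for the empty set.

interior: largest open inside A is {} (from {})
cl via duality: int({2,4,1}) = {2,1}, so X∖{2,1} = {3,4}
cl∖int = {3,4}

int(A) = {}
cl(A)  = {3,4}
∂A     = {3,4}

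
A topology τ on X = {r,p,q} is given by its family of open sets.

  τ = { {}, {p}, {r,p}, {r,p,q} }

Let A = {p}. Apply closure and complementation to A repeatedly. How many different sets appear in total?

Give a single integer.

4

complement {r,q}; its interior {}; cl(A) = X∖{} = {r,p,q}
With k = closure, c = complement:
  1. A     = {p}
  2. kA    = {r,p,q}
  3. cA    = {r,q}
  4. ckA   = {}
k, c of each give nothing new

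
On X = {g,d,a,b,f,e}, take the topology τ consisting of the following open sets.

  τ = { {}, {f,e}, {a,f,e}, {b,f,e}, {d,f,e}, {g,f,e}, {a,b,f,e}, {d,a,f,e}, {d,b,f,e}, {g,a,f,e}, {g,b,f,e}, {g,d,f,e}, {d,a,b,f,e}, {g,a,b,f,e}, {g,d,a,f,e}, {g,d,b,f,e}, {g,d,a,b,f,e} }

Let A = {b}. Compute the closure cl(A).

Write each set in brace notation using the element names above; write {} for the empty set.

X∖A={g,d,a,f,e}, int(X∖A)={g,d,a,f,e}, hence cl(A)={b}

{b}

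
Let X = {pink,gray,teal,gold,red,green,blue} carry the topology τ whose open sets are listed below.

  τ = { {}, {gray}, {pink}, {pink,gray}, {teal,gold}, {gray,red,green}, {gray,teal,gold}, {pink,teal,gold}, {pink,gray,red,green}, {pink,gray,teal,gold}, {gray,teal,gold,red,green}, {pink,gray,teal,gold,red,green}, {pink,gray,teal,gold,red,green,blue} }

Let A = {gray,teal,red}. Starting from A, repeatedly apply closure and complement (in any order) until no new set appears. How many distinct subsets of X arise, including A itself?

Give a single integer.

complement {pink,gold,green,blue}; its interior {pink}; cl(A) = X∖{pink} = {gray,teal,gold,red,green,blue}
With k = closure, c = complement:
  1. A     = {gray,teal,red}
  2. kA    = {gray,teal,gold,red,green,blue}
  3. cA    = {pink,gold,green,blue}
  4. ckA   = {pink}
  5. kcA   = {pink,teal,gold,red,green,blue}
  6. kckA  = {pink,blue}
  7. ckcA  = {gray}
  8. ckckA = {gray,teal,gold,red,green}
  9. kckcA = {gray,red,green,blue}
  10. ckckcA = {pink,teal,gold}
  11. kckckcA = {pink,teal,gold,blue}
  12. ckckckcA = {gray,red,green}
k, c of each give nothing new

12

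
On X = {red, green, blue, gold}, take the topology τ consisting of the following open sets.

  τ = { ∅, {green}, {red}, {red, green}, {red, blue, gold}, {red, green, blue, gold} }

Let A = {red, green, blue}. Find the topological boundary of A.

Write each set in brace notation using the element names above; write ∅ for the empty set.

{blue, gold}

interior: largest open inside A is {red, green} (from ∅, {red}, {green}, {red, green})
cl via duality: int({gold}) = ∅, so X∖∅ = {red, green, blue, gold}
cl∖int = {blue, gold}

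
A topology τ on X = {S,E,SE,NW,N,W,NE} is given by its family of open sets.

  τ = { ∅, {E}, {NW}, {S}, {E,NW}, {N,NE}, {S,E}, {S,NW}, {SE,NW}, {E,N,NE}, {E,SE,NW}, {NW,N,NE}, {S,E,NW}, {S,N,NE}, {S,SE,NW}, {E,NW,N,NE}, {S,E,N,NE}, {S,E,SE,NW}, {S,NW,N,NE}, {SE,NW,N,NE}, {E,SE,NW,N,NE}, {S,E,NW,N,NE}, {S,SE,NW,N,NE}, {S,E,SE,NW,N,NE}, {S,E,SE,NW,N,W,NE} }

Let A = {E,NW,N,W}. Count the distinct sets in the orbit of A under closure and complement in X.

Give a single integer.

closure: X∖int(X∖A) = X∖{S} = {E,SE,NW,N,W,NE}
Let k=closure and c=complement:
  1. A     = {E,NW,N,W}
  2. kA    = {E,SE,NW,N,W,NE}
  3. cA    = {S,SE,NE}
  4. ckA   = {S}
  5. kcA   = {S,SE,N,W,NE}
  6. kckA  = {S,W}
  7. ckcA  = {E,NW}
  8. ckckA = {E,SE,NW,N,NE}
  9. kckcA = {E,SE,NW,W}
  10. ckckcA = {S,N,NE}
  11. kckckcA = {S,N,W,NE}
  12. ckckckcA = {E,SE,NW}
— saturated at 12

12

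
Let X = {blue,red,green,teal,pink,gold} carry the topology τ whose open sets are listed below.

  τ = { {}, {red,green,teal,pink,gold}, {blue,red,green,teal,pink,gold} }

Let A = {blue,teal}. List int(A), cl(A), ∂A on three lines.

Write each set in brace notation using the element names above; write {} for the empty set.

int(A) = {}
cl(A)  = {blue,red,green,teal,pink,gold}
∂A     = {blue,red,green,teal,pink,gold}

U open, U⊆A: {}. int(A) = ⋃ = {}
X∖A={red,green,pink,gold}, int(X∖A)={}, hence cl(A)={blue,red,green,teal,pink,gold}
∂A: remove int from cl → {blue,red,green,teal,pink,gold}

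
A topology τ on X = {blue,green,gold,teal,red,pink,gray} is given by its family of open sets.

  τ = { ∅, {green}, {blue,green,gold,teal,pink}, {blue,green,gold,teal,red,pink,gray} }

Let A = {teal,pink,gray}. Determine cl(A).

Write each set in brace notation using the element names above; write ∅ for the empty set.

closure: X∖int(X∖A) = X∖{green} = {blue,gold,teal,red,pink,gray}

{blue,gold,teal,red,pink,gray}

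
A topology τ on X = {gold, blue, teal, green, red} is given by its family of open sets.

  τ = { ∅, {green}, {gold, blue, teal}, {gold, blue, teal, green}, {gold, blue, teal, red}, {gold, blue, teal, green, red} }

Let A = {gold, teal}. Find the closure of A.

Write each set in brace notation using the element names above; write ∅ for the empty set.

{gold, blue, teal, red}

complement {blue, green, red}; its interior {green}; cl(A) = X∖{green} = {gold, blue, teal, red}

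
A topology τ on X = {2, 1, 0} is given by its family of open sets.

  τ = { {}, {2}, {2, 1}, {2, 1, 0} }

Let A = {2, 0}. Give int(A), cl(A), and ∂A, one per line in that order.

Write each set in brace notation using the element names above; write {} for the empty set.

int(A) = {2}
cl(A)  = {2, 1, 0}
∂A     = {1, 0}

open subsets of A: {}, {2}; so int(A) = {2}
closure: X∖int(X∖A) = X∖{} = {2, 1, 0}
∂A = {2, 1, 0} minus {2} = {1, 0}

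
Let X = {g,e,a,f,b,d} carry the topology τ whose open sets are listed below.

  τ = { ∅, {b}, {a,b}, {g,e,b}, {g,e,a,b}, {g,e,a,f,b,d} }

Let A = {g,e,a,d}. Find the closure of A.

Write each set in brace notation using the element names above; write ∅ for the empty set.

closure: X∖int(X∖A) = X∖{b} = {g,e,a,f,d}

{g,e,a,f,d}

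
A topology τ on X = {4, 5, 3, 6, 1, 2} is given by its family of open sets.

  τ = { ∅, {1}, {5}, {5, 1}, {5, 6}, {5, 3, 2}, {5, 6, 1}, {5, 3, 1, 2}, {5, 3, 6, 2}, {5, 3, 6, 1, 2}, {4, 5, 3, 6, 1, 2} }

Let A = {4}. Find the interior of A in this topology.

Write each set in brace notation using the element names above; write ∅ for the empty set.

opens ⊆ A: ∅; union → int = ∅

∅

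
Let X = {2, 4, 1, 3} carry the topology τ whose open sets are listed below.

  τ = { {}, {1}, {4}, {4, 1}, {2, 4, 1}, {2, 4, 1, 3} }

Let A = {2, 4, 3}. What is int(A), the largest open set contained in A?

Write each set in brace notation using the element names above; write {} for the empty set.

{4}

open subsets of A: {}, {4}; so int(A) = {4}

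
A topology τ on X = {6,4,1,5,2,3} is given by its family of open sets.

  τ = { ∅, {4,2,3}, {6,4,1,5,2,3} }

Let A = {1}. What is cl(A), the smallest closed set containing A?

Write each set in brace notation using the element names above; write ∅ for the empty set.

closure: X∖int(X∖A) = X∖{4,2,3} = {6,1,5}

{6,1,5}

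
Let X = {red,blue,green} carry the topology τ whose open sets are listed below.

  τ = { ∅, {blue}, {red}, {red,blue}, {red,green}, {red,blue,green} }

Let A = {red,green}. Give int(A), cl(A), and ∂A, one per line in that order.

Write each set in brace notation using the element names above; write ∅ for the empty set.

int(A) = {red,green}
cl(A)  = {red,green}
∂A     = ∅

opens ⊆ A: ∅, {red}, {red,green}; union → int = {red,green}
complement {blue}; its interior {blue}; cl(A) = X∖{blue} = {red,green}
boundary = {red,green} ∖ {red,green} = ∅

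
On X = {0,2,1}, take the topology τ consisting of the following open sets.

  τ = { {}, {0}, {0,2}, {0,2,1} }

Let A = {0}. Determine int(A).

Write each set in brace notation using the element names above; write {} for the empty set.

{0}

U open, U⊆A: {}, {0}. int(A) = ⋃ = {0}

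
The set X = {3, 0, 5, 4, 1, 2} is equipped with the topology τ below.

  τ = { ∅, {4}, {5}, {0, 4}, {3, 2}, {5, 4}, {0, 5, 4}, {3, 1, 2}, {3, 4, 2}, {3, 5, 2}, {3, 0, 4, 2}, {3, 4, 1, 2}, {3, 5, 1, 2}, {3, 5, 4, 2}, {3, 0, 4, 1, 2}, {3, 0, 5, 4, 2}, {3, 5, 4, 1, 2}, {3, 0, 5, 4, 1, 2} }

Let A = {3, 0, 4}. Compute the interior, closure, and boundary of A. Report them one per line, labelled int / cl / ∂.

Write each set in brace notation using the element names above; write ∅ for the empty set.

int(A) = {0, 4}
cl(A)  = {3, 0, 4, 1, 2}
∂A     = {3, 1, 2}

open subsets of A: ∅, {4}, {0, 4}; so int(A) = {0, 4}
closure: X∖int(X∖A) = X∖{5} = {3, 0, 4, 1, 2}
∂A = {3, 0, 4, 1, 2} minus {0, 4} = {3, 1, 2}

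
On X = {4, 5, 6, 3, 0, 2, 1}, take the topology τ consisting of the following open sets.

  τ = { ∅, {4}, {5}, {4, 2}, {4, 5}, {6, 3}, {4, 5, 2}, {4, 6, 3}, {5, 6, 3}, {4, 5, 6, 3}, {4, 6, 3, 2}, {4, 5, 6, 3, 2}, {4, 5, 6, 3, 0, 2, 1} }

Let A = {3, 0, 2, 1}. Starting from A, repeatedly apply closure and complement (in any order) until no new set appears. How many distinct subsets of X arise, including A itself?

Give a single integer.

X∖A={4, 5, 6}, int(X∖A)={4, 5}, hence cl(A)={6, 3, 0, 2, 1}
Orbit (k=closure, c=complement):
  1. A     = {3, 0, 2, 1}
  2. kA    = {6, 3, 0, 2, 1}
  3. cA    = {4, 5, 6}
  4. ckA   = {4, 5}
  5. kcA   = {4, 5, 6, 3, 0, 2, 1}
  6. kckA  = {4, 5, 0, 2, 1}
  7. ckcA  = ∅
  8. ckckA = {6, 3}
  9. kckckA = {6, 3, 0, 1}
  10. ckckckA = {4, 5, 2}
(closed under both — stop)

10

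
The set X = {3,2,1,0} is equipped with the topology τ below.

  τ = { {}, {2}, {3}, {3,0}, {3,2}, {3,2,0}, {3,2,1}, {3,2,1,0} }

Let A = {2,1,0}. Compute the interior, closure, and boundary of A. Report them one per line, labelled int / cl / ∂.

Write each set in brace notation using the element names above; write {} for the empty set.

int(A) = {2}
cl(A)  = {2,1,0}
∂A     = {1,0}

interior: largest open inside A is {2} (from {}, {2})
cl via duality: int({3}) = {3}, so X∖{3} = {2,1,0}
cl∖int = {1,0}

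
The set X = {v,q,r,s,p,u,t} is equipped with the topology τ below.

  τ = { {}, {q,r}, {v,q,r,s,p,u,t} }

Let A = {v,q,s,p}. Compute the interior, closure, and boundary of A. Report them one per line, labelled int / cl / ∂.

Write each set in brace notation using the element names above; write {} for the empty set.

int(A) = {}
cl(A)  = {v,q,r,s,p,u,t}
∂A     = {v,q,r,s,p,u,t}

interior: largest open inside A is {} (from {})
cl via duality: int({r,u,t}) = {}, so X∖{} = {v,q,r,s,p,u,t}
cl∖int = {v,q,r,s,p,u,t}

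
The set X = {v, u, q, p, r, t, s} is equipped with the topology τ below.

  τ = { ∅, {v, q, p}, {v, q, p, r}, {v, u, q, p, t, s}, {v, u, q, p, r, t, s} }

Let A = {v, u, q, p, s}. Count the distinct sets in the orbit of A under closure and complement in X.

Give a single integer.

closure: X∖int(X∖A) = X∖∅ = {v, u, q, p, r, t, s}
Let k=closure and c=complement:
  1. A     = {v, u, q, p, s}
  2. kA    = {v, u, q, p, r, t, s}
  3. cA    = {r, t}
  4. ckA   = ∅
  5. kcA   = {u, r, t, s}
  6. ckcA  = {v, q, p}
— saturated at 6

6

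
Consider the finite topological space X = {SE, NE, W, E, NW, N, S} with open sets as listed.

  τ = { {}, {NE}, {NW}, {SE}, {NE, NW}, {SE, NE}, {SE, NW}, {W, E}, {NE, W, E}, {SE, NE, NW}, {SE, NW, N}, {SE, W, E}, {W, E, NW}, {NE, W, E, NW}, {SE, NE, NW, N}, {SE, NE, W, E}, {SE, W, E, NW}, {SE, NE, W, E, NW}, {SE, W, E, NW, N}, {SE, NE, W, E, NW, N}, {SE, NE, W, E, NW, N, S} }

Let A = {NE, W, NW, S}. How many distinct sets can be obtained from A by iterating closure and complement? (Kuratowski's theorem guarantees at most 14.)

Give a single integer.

10

cl via duality: int({SE, E, N}) = {SE}, so X∖{SE} = {NE, W, E, NW, N, S}
Write k for closure, c for complement:
  1. A     = {NE, W, NW, S}
  2. kA    = {NE, W, E, NW, N, S}
  3. cA    = {SE, E, N}
  4. ckA   = {SE}
  5. kcA   = {SE, W, E, N, S}
  6. kckA  = {SE, N, S}
  7. ckcA  = {NE, NW}
  8. ckckA = {NE, W, E, NW}
  9. kckcA = {NE, NW, N, S}
  10. ckckcA = {SE, W, E}
applying k or c yields no new set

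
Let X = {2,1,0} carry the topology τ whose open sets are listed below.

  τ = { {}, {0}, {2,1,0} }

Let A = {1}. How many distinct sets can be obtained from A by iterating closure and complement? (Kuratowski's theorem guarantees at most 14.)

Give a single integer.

complement {2,0}; its interior {0}; cl(A) = X∖{0} = {2,1}
With k = closure, c = complement:
  1. A     = {1}
  2. kA    = {2,1}
  3. cA    = {2,0}
  4. ckA   = {0}
  5. kcA   = {2,1,0}
  6. ckcA  = {}
k, c of each give nothing new

6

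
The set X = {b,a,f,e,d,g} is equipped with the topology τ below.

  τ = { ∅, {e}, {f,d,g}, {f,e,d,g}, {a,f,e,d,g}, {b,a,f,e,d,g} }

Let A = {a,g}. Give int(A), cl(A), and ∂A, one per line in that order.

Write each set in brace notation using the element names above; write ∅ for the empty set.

open subsets of A: ∅; so int(A) = ∅
closure: X∖int(X∖A) = X∖{e} = {b,a,f,d,g}
∂A = {b,a,f,d,g} minus ∅ = {b,a,f,d,g}

int(A) = ∅
cl(A)  = {b,a,f,d,g}
∂A     = {b,a,f,d,g}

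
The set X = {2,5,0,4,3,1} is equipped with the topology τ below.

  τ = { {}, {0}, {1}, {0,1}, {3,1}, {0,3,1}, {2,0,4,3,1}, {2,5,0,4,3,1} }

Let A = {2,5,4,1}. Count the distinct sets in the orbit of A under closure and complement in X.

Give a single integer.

8

X∖A={0,3}, int(X∖A)={0}, hence cl(A)={2,5,4,3,1}
Orbit (k=closure, c=complement):
  1. A     = {2,5,4,1}
  2. kA    = {2,5,4,3,1}
  3. cA    = {0,3}
  4. ckA   = {0}
  5. kcA   = {2,5,0,4,3}
  6. kckA  = {2,5,0,4}
  7. ckcA  = {1}
  8. ckckA = {3,1}
(closed under both — stop)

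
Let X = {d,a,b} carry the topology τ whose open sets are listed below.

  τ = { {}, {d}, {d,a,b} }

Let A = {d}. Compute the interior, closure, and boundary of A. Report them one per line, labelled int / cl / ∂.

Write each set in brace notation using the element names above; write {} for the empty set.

opens ⊆ A: {}, {d}; union → int = {d}
complement {a,b}; its interior {}; cl(A) = X∖{} = {d,a,b}
boundary = {d,a,b} ∖ {d} = {a,b}

int(A) = {d}
cl(A)  = {d,a,b}
∂A     = {a,b}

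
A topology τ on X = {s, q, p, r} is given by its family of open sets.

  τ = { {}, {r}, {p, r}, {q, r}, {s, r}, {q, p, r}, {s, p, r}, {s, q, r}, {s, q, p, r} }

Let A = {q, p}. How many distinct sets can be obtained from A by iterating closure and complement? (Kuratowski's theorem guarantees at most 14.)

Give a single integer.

4

closure: X∖int(X∖A) = X∖{s, r} = {q, p}
Let k=closure and c=complement:
  1. A     = {q, p}
  2. cA    = {s, r}
  3. kcA   = {s, q, p, r}
  4. ckcA  = {}
— saturated at 4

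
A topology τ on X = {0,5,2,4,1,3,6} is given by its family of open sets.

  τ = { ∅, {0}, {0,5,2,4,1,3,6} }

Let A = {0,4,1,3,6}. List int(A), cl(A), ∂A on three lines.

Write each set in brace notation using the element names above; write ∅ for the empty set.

int(A) = {0}
cl(A)  = {0,5,2,4,1,3,6}
∂A     = {5,2,4,1,3,6}

interior: largest open inside A is {0} (from ∅, {0})
cl via duality: int({5,2}) = ∅, so X∖∅ = {0,5,2,4,1,3,6}
cl∖int = {5,2,4,1,3,6}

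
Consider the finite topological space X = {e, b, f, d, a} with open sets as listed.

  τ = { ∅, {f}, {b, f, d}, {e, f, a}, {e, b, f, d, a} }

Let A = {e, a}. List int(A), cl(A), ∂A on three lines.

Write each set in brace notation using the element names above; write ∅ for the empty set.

int(A) = ∅
cl(A)  = {e, a}
∂A     = {e, a}

U open, U⊆A: ∅. int(A) = ⋃ = ∅
X∖A={b, f, d}, int(X∖A)={b, f, d}, hence cl(A)={e, a}
∂A: remove int from cl → {e, a}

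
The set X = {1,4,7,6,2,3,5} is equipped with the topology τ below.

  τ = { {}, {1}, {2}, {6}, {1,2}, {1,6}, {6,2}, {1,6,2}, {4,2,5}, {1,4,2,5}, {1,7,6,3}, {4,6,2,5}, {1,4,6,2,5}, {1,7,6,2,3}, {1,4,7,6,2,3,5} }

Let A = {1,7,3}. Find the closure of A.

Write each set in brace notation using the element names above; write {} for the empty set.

{1,7,3}

X∖A={4,6,2,5}, int(X∖A)={4,6,2,5}, hence cl(A)={1,7,3}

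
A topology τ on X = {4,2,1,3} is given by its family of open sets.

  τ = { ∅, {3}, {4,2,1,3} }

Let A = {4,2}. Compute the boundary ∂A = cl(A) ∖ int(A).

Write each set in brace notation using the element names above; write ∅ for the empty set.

open subsets of A: ∅; so int(A) = ∅
closure: X∖int(X∖A) = X∖{3} = {4,2,1}
∂A = {4,2,1} minus ∅ = {4,2,1}

{4,2,1}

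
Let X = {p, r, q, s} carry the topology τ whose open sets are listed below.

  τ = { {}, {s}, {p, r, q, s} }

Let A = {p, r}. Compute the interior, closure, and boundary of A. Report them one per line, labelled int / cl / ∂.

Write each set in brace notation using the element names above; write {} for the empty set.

opens ⊆ A: {}; union → int = {}
complement {q, s}; its interior {s}; cl(A) = X∖{s} = {p, r, q}
boundary = {p, r, q} ∖ {} = {p, r, q}

int(A) = {}
cl(A)  = {p, r, q}
∂A     = {p, r, q}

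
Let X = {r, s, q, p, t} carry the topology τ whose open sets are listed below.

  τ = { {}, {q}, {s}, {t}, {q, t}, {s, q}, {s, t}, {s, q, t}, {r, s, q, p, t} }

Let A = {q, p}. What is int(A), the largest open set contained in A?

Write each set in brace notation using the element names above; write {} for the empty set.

{q}

opens ⊆ A: {}, {q}; union → int = {q}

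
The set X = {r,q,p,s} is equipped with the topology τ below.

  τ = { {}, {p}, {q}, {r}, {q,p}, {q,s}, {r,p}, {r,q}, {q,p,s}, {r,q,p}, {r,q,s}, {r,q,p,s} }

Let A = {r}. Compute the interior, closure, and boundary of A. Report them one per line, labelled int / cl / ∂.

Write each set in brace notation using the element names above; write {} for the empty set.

open subsets of A: {}, {r}; so int(A) = {r}
closure: X∖int(X∖A) = X∖{q,p,s} = {r}
∂A = {r} minus {r} = {}

int(A) = {r}
cl(A)  = {r}
∂A     = {}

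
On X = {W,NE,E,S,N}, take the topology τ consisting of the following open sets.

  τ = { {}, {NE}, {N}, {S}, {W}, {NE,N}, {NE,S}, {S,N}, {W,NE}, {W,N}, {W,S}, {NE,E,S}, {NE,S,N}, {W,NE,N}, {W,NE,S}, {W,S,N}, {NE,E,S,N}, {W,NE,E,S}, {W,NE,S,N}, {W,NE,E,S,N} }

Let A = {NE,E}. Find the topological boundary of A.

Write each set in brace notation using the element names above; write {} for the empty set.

{E}

U open, U⊆A: {}, {NE}. int(A) = ⋃ = {NE}
X∖A={W,S,N}, int(X∖A)={W,S,N}, hence cl(A)={NE,E}
∂A: remove int from cl → {E}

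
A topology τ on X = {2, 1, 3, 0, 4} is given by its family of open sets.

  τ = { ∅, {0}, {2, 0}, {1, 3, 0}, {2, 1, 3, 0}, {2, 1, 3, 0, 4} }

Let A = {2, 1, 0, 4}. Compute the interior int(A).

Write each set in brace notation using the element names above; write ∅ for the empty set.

opens ⊆ A: ∅, {0}, {2, 0}; union → int = {2, 0}

{2, 0}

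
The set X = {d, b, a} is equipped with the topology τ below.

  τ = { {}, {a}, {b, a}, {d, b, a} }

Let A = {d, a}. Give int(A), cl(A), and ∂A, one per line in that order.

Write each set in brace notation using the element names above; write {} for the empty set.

U open, U⊆A: {}, {a}. int(A) = ⋃ = {a}
X∖A={b}, int(X∖A)={}, hence cl(A)={d, b, a}
∂A: remove int from cl → {d, b}

int(A) = {a}
cl(A)  = {d, b, a}
∂A     = {d, b}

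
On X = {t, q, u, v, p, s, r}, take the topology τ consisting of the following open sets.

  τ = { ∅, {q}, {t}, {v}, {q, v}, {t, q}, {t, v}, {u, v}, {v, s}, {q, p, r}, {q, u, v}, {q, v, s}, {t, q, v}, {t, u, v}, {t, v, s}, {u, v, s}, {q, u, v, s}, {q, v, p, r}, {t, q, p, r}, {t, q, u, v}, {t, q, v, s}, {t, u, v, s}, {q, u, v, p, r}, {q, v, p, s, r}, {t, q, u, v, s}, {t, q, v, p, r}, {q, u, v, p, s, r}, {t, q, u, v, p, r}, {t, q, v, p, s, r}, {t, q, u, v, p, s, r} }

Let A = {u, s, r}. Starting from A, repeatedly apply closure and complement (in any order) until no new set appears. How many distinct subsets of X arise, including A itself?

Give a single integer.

complement {t, q, v, p}; its interior {t, q, v}; cl(A) = X∖{t, q, v} = {u, p, s, r}
With k = closure, c = complement:
  1. A     = {u, s, r}
  2. kA    = {u, p, s, r}
  3. cA    = {t, q, v, p}
  4. ckA   = {t, q, v}
  5. kcA   = {t, q, u, v, p, s, r}
  6. ckcA  = ∅
k, c of each give nothing new

6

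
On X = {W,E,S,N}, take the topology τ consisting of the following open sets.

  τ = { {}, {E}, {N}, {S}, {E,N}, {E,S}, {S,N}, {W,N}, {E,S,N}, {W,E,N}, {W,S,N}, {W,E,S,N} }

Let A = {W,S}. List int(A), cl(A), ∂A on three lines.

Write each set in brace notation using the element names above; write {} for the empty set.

interior: largest open inside A is {S} (from {}, {S})
cl via duality: int({E,N}) = {E,N}, so X∖{E,N} = {W,S}
cl∖int = {W}

int(A) = {S}
cl(A)  = {W,S}
∂A     = {W}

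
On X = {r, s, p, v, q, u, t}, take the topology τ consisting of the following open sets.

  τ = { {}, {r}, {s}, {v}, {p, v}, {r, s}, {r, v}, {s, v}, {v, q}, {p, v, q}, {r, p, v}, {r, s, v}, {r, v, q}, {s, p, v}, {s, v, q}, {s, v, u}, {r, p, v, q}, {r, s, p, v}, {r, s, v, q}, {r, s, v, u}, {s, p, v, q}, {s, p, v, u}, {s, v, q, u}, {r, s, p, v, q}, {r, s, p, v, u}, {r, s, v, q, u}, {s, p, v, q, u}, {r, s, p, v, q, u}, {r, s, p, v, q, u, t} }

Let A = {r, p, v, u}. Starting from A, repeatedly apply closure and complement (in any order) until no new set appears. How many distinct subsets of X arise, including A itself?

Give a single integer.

8

X∖A={s, q, t}, int(X∖A)={s}, hence cl(A)={r, p, v, q, u, t}
Orbit (k=closure, c=complement):
  1. A     = {r, p, v, u}
  2. kA    = {r, p, v, q, u, t}
  3. cA    = {s, q, t}
  4. ckA   = {s}
  5. kcA   = {s, q, u, t}
  6. kckA  = {s, u, t}
  7. ckcA  = {r, p, v}
  8. ckckA = {r, p, v, q}
(closed under both — stop)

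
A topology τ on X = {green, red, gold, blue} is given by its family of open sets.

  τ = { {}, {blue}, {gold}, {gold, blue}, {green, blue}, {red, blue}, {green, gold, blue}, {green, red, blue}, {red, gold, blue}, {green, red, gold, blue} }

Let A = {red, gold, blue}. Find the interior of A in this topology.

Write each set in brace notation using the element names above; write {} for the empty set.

{red, gold, blue}

U open, U⊆A: {}, {gold}, {blue}, {gold, blue}, {red, blue}, {red, gold, blue}. int(A) = ⋃ = {red, gold, blue}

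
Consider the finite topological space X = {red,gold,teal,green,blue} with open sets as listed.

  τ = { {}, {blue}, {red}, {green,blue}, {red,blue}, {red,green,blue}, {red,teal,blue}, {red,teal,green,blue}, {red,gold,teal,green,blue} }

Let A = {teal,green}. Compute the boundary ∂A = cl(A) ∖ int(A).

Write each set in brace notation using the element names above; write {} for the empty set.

{gold,teal,green}

open subsets of A: {}; so int(A) = {}
closure: X∖int(X∖A) = X∖{red,blue} = {gold,teal,green}
∂A = {gold,teal,green} minus {} = {gold,teal,green}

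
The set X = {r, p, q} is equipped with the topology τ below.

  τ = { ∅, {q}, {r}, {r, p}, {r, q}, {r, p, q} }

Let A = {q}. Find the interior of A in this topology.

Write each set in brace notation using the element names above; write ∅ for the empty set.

{q}

open subsets of A: ∅, {q}; so int(A) = {q}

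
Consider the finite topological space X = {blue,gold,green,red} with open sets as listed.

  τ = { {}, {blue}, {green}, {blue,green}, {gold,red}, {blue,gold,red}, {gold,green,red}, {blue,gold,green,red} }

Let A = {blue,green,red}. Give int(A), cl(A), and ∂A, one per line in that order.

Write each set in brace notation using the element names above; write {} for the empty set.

U open, U⊆A: {}, {green}, {blue}, {blue,green}. int(A) = ⋃ = {blue,green}
X∖A={gold}, int(X∖A)={}, hence cl(A)={blue,gold,green,red}
∂A: remove int from cl → {gold,red}

int(A) = {blue,green}
cl(A)  = {blue,gold,green,red}
∂A     = {gold,red}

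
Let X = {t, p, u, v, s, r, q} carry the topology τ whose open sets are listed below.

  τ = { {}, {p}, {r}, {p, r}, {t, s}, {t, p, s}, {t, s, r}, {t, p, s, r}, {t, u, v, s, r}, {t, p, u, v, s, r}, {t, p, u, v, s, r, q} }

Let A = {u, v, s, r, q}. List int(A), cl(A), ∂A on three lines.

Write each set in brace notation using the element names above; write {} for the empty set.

U open, U⊆A: {}, {r}. int(A) = ⋃ = {r}
X∖A={t, p}, int(X∖A)={p}, hence cl(A)={t, u, v, s, r, q}
∂A: remove int from cl → {t, u, v, s, q}

int(A) = {r}
cl(A)  = {t, u, v, s, r, q}
∂A     = {t, u, v, s, q}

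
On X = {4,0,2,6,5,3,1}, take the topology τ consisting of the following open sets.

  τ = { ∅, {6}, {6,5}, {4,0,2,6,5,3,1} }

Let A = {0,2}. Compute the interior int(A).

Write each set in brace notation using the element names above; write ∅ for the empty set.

open subsets of A: ∅; so int(A) = ∅

∅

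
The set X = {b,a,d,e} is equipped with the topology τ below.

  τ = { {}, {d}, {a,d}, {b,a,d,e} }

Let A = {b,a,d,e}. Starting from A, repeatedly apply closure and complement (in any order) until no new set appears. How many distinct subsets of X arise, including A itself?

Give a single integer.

2

X∖A={}, int(X∖A)={}, hence cl(A)={b,a,d,e}
Orbit (k=closure, c=complement):
  1. A     = {b,a,d,e}
  2. cA    = {}
(closed under both — stop)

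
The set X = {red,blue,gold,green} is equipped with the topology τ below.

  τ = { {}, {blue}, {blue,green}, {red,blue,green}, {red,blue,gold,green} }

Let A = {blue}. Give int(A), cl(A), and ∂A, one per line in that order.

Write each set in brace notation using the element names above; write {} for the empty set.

interior: largest open inside A is {blue} (from {}, {blue})
cl via duality: int({red,gold,green}) = {}, so X∖{} = {red,blue,gold,green}
cl∖int = {red,gold,green}

int(A) = {blue}
cl(A)  = {red,blue,gold,green}
∂A     = {red,gold,green}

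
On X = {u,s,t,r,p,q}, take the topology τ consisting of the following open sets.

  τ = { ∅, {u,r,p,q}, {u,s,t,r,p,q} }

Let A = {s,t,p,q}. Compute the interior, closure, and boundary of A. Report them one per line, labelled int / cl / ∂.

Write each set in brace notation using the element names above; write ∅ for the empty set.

U open, U⊆A: ∅. int(A) = ⋃ = ∅
X∖A={u,r}, int(X∖A)=∅, hence cl(A)={u,s,t,r,p,q}
∂A: remove int from cl → {u,s,t,r,p,q}

int(A) = ∅
cl(A)  = {u,s,t,r,p,q}
∂A     = {u,s,t,r,p,q}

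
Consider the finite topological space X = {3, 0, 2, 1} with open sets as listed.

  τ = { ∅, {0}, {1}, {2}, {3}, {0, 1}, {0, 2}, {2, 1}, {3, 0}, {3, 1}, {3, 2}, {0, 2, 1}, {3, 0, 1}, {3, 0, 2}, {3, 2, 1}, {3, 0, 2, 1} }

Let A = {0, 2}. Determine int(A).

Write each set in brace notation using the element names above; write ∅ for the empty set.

open subsets of A: ∅, {0}, {2}, {0, 2}; so int(A) = {0, 2}

{0, 2}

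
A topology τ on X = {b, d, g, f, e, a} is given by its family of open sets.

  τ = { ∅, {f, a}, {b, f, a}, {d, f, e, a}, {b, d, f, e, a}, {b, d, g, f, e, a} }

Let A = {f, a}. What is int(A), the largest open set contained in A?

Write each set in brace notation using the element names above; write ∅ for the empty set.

open subsets of A: ∅, {f, a}; so int(A) = {f, a}

{f, a}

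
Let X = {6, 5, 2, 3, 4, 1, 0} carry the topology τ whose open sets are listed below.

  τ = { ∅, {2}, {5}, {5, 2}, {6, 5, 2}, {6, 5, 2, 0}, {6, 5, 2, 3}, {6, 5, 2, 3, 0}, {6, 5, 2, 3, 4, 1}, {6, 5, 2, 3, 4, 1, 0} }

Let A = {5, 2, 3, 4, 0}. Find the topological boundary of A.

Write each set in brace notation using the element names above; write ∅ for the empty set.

{6, 3, 4, 1, 0}

opens ⊆ A: ∅, {2}, {5}, {5, 2}; union → int = {5, 2}
complement {6, 1}; its interior ∅; cl(A) = X∖∅ = {6, 5, 2, 3, 4, 1, 0}
boundary = {6, 5, 2, 3, 4, 1, 0} ∖ {5, 2} = {6, 3, 4, 1, 0}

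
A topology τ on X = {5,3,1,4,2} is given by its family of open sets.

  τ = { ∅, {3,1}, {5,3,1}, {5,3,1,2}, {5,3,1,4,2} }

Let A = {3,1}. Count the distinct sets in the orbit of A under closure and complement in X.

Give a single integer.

4

cl via duality: int({5,4,2}) = ∅, so X∖∅ = {5,3,1,4,2}
Write k for closure, c for complement:
  1. A     = {3,1}
  2. kA    = {5,3,1,4,2}
  3. cA    = {5,4,2}
  4. ckA   = ∅
applying k or c yields no new set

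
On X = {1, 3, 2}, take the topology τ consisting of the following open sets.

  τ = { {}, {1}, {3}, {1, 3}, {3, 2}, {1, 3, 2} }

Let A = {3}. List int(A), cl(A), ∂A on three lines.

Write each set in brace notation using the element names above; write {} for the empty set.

int(A) = {3}
cl(A)  = {3, 2}
∂A     = {2}

interior: largest open inside A is {3} (from {}, {3})
cl via duality: int({1, 2}) = {1}, so X∖{1} = {3, 2}
cl∖int = {2}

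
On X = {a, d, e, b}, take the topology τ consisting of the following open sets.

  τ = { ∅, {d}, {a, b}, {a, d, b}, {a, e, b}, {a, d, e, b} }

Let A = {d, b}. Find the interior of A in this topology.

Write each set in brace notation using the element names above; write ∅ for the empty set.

opens ⊆ A: ∅, {d}; union → int = {d}

{d}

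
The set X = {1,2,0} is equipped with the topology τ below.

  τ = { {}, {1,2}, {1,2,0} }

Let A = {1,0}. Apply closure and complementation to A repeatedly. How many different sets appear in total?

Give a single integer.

X∖A={2}, int(X∖A)={}, hence cl(A)={1,2,0}
Orbit (k=closure, c=complement):
  1. A     = {1,0}
  2. kA    = {1,2,0}
  3. cA    = {2}
  4. ckA   = {}
(closed under both — stop)

4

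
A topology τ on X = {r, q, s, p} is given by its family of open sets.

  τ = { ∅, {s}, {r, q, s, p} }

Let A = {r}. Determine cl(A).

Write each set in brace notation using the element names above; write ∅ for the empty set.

{r, q, p}

closure: X∖int(X∖A) = X∖{s} = {r, q, p}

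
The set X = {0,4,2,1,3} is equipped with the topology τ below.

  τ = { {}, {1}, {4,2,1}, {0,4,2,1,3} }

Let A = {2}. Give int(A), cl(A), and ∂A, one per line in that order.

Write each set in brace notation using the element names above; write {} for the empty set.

interior: largest open inside A is {} (from {})
cl via duality: int({0,4,1,3}) = {1}, so X∖{1} = {0,4,2,3}
cl∖int = {0,4,2,3}

int(A) = {}
cl(A)  = {0,4,2,3}
∂A     = {0,4,2,3}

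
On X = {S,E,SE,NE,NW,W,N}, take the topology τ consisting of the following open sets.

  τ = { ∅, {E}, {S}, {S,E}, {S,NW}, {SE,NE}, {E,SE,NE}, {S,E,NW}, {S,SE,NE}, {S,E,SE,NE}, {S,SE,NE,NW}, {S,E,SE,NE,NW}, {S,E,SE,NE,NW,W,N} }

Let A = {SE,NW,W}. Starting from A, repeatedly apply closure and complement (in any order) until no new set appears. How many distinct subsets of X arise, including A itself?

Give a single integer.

cl via duality: int({S,E,NE,N}) = {S,E}, so X∖{S,E} = {SE,NE,NW,W,N}
Write k for closure, c for complement:
  1. A     = {SE,NW,W}
  2. kA    = {SE,NE,NW,W,N}
  3. cA    = {S,E,NE,N}
  4. ckA   = {S,E}
  5. kcA   = {S,E,SE,NE,NW,W,N}
  6. kckA  = {S,E,NW,W,N}
  7. ckcA  = ∅
  8. ckckA = {SE,NE}
  9. kckckA = {SE,NE,W,N}
  10. ckckckA = {S,E,NW}
applying k or c yields no new set

10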